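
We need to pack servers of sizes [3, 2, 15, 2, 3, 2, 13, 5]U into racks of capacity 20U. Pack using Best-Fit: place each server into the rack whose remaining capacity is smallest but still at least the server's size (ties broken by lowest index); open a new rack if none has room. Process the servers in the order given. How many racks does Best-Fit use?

3

rack 1: place 3U, 17U left
rack 1: place 2U, 15U left
rack 1: place 15U, 0U left
rack 2: place 2U, 18U left
rack 2: place 3U, 15U left
rack 2: place 2U, 13U left
rack 2: place 13U, 0U left
rack 3: place 5U, 15U left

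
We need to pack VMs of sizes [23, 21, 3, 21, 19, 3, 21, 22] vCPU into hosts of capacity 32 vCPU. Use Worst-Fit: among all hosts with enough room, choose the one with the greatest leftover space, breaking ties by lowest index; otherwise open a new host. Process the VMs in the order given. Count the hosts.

23 vCPU → host 1 (remaining 9 vCPU)
21 vCPU → host 2 (remaining 11 vCPU)
3 vCPU → host 2 (remaining 8 vCPU)
21 vCPU → host 3 (remaining 11 vCPU)
19 vCPU → host 4 (remaining 13 vCPU)
3 vCPU → host 4 (remaining 10 vCPU)
21 vCPU → host 5 (remaining 11 vCPU)
22 vCPU → host 6 (remaining 10 vCPU)
Final hosts: [23] [21,3] [21] [19,3] [21] [22].

6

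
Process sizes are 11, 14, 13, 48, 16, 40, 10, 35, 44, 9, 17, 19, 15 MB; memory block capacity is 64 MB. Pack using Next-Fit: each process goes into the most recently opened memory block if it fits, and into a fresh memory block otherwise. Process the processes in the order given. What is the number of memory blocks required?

6

11 MB → memory block 1 (remaining 53 MB)
14 MB → memory block 1 (remaining 39 MB)
13 MB → memory block 1 (remaining 26 MB)
48 MB → memory block 2 (remaining 16 MB)
16 MB → memory block 2 (remaining 0 MB)
40 MB → memory block 3 (remaining 24 MB)
10 MB → memory block 3 (remaining 14 MB)
35 MB → memory block 4 (remaining 29 MB)
44 MB → memory block 5 (remaining 20 MB)
9 MB → memory block 5 (remaining 11 MB)
17 MB → memory block 6 (remaining 47 MB)
19 MB → memory block 6 (remaining 28 MB)
15 MB → memory block 6 (remaining 13 MB)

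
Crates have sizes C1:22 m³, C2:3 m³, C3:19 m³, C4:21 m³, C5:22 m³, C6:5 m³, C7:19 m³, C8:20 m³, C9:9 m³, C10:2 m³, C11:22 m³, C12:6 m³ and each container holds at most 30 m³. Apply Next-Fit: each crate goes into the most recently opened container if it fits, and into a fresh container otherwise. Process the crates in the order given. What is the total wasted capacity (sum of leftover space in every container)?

C1 (22 m³) → container 1 (remaining 8 m³)
C2 (3 m³) → container 1 (remaining 5 m³)
C3 (19 m³) → container 2 (remaining 11 m³)
C4 (21 m³) → container 3 (remaining 9 m³)
C5 (22 m³) → container 4 (remaining 8 m³)
C6 (5 m³) → container 4 (remaining 3 m³)
C7 (19 m³) → container 5 (remaining 11 m³)
C8 (20 m³) → container 6 (remaining 10 m³)
C9 (9 m³) → container 6 (remaining 1 m³)
C10 (2 m³) → container 7 (remaining 28 m³)
C11 (22 m³) → container 7 (remaining 6 m³)
C12 (6 m³) → container 7 (remaining 0 m³)
7 containers × 30 m³ = 210 m³; used 170 m³; unused 40 m³.

40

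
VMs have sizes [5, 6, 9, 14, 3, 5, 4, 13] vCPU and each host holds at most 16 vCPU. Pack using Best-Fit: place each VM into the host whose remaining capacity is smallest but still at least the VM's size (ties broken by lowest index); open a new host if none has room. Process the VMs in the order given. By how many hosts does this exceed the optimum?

1

Best-Fit: [5,6,3] [9,5] [14] [4] [13] → 5 hosts.
Total size 59 vCPU; any packing needs at least ⌈59/16⌉ = 4 hosts.
An optimal packing achieves that bound: [14] [13,3] [9,6] [5,5,4] → 4 hosts.
Excess: 5 − 4 = 1.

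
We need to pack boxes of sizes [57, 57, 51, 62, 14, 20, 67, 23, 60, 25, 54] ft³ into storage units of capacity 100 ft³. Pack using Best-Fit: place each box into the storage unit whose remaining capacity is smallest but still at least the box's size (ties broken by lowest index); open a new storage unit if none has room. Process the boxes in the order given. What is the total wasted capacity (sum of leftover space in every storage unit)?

210

57 ft³ → storage unit 1 (remaining 43 ft³)
57 ft³ → storage unit 2 (remaining 43 ft³)
51 ft³ → storage unit 3 (remaining 49 ft³)
62 ft³ → storage unit 4 (remaining 38 ft³)
14 ft³ → storage unit 4 (remaining 24 ft³)
20 ft³ → storage unit 4 (remaining 4 ft³)
67 ft³ → storage unit 5 (remaining 33 ft³)
23 ft³ → storage unit 5 (remaining 10 ft³)
60 ft³ → storage unit 6 (remaining 40 ft³)
25 ft³ → storage unit 6 (remaining 15 ft³)
54 ft³ → storage unit 7 (remaining 46 ft³)
7 storage units × 100 ft³ = 700 ft³; used 490 ft³; unused 210 ft³.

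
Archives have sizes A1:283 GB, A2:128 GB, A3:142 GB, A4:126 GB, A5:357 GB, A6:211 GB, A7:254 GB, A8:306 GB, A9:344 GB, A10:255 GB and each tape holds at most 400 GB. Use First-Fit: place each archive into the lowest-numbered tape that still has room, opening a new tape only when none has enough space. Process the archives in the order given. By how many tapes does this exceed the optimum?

1

First-Fit: [283] [128,142,126] [357] [211] [254] [306] [344] [255] → 8 tapes.
Total size 2406 GB; any packing needs at least ⌈2406/400⌉ = 7 tapes.
An optimal packing achieves that bound: [357] [344] [306] [283] [255,142] [254,128] [211,126] → 7 tapes.
Excess: 8 − 7 = 1.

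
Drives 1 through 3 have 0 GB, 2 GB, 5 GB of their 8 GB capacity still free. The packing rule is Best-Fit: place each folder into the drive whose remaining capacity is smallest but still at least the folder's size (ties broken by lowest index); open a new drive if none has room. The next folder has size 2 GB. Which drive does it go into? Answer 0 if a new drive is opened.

2

Drives with room: drive 2 (2 GB), drive 3 (5 GB).
Tightest fit is drive 2 with 2 GB free.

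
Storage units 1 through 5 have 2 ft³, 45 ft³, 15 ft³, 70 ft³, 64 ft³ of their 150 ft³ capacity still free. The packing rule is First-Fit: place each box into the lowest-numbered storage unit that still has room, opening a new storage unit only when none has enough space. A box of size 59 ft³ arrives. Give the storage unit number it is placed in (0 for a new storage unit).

Storage units with room: storage unit 4 (70 ft³), storage unit 5 (64 ft³).
The first with room is storage unit 4.

4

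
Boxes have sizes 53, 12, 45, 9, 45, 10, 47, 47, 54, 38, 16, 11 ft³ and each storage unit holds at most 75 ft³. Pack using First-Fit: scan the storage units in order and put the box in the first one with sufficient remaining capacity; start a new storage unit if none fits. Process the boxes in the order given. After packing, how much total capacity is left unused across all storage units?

Put 53 ft³ in storage unit 1; 22 ft³ remain.
Put 12 ft³ in storage unit 1; 10 ft³ remain.
Put 45 ft³ in storage unit 2; 30 ft³ remain.
Put 9 ft³ in storage unit 1; 1 ft³ remain.
Put 45 ft³ in storage unit 3; 30 ft³ remain.
Put 10 ft³ in storage unit 2; 20 ft³ remain.
Put 47 ft³ in storage unit 4; 28 ft³ remain.
Put 47 ft³ in storage unit 5; 28 ft³ remain.
Put 54 ft³ in storage unit 6; 21 ft³ remain.
Put 38 ft³ in storage unit 7; 37 ft³ remain.
Put 16 ft³ in storage unit 2; 4 ft³ remain.
Put 11 ft³ in storage unit 3; 19 ft³ remain.
7 storage units × 75 ft³ = 525 ft³; used 387 ft³; unused 138 ft³.

138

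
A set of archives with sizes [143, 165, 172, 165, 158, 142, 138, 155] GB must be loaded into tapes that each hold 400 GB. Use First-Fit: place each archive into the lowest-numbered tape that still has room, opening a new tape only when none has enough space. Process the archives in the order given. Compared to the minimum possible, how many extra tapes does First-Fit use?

First-Fit: [143,165] [172,165] [158,142] [138,155] → 4 tapes.
Total size 1238 GB; any packing needs at least ⌈1238/400⌉ = 4 tapes.
So 4 is already optimal.

0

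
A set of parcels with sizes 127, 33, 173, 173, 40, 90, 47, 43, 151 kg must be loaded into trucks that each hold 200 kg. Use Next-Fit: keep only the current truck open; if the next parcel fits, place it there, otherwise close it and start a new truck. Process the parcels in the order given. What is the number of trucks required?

5 trucks

Put 127 kg in truck 1; 73 kg remain.
Put 33 kg in truck 1; 40 kg remain.
Put 173 kg in truck 2; 27 kg remain.
Put 173 kg in truck 3; 27 kg remain.
Put 40 kg in truck 4; 160 kg remain.
Put 90 kg in truck 4; 70 kg remain.
Put 47 kg in truck 4; 23 kg remain.
Put 43 kg in truck 5; 157 kg remain.
Put 151 kg in truck 5; 6 kg remain.
Final trucks: [127,33] [173] [173] [40,90,47] [43,151].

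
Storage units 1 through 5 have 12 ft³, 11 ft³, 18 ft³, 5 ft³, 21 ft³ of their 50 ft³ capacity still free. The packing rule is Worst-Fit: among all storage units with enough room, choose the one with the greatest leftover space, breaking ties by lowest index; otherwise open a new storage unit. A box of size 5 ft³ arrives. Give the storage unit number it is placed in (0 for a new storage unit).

Storage units with room: storage unit 1 (12 ft³), storage unit 2 (11 ft³), storage unit 3 (18 ft³), storage unit 4 (5 ft³), storage unit 5 (21 ft³).
Most room is storage unit 5 with 21 ft³ free.

5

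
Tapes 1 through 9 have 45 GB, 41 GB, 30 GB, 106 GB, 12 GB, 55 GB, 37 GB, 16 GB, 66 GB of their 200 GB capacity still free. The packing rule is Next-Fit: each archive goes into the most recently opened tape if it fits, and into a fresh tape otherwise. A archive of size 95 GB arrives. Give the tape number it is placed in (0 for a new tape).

0

Next-Fit only looks at tape 9, which has 66 GB free.
95 GB does not fit, so a new tape is opened.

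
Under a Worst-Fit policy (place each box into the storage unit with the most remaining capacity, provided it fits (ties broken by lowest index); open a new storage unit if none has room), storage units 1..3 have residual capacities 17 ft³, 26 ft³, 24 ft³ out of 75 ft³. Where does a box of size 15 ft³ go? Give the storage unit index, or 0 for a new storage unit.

Storage units with room: storage unit 1 (17 ft³), storage unit 2 (26 ft³), storage unit 3 (24 ft³).
Most room is storage unit 2 with 26 ft³ free.

2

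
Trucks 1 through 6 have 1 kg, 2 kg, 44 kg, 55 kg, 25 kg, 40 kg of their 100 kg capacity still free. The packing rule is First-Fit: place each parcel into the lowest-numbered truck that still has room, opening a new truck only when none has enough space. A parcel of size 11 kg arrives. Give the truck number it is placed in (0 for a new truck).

3

Trucks with room: truck 3 (44 kg), truck 4 (55 kg), truck 5 (25 kg), truck 6 (40 kg).
The first with room is truck 3.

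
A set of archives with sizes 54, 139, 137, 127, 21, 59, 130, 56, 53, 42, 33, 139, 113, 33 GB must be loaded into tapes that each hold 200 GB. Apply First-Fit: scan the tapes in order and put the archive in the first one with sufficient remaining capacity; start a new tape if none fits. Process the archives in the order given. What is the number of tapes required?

6

tape 1: place 54 GB, 146 GB left
tape 1: place 139 GB, 7 GB left
tape 2: place 137 GB, 63 GB left
tape 3: place 127 GB, 73 GB left
tape 2: place 21 GB, 42 GB left
tape 3: place 59 GB, 14 GB left
tape 4: place 130 GB, 70 GB left
tape 4: place 56 GB, 14 GB left
tape 5: place 53 GB, 147 GB left
tape 2: place 42 GB, 0 GB left
tape 5: place 33 GB, 114 GB left
tape 6: place 139 GB, 61 GB left
tape 5: place 113 GB, 1 GB left
tape 6: place 33 GB, 28 GB left
Final tapes: [54,139] [137,21,42] [127,59] [130,56] [53,33,113] [139,33].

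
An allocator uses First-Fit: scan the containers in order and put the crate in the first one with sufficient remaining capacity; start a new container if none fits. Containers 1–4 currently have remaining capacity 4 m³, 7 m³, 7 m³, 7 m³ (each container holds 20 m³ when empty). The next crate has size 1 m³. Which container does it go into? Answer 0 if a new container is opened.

1

Containers with room: container 1 (4 m³), container 2 (7 m³), container 3 (7 m³), container 4 (7 m³).
The first with room is container 1.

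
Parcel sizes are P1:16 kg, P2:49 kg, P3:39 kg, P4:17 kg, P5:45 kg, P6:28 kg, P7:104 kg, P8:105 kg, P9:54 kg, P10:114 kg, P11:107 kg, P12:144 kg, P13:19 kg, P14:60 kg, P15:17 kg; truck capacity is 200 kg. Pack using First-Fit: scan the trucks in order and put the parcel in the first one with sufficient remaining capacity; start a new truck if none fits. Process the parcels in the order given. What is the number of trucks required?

6

Put P1 (16 kg) in truck 1; 184 kg remain.
Put P2 (49 kg) in truck 1; 135 kg remain.
Put P3 (39 kg) in truck 1; 96 kg remain.
Put P4 (17 kg) in truck 1; 79 kg remain.
Put P5 (45 kg) in truck 1; 34 kg remain.
Put P6 (28 kg) in truck 1; 6 kg remain.
Put P7 (104 kg) in truck 2; 96 kg remain.
Put P8 (105 kg) in truck 3; 95 kg remain.
Put P9 (54 kg) in truck 2; 42 kg remain.
Put P10 (114 kg) in truck 4; 86 kg remain.
Put P11 (107 kg) in truck 5; 93 kg remain.
Put P12 (144 kg) in truck 6; 56 kg remain.
Put P13 (19 kg) in truck 2; 23 kg remain.
Put P14 (60 kg) in truck 3; 35 kg remain.
Put P15 (17 kg) in truck 2; 6 kg remain.
Final trucks: [16,49,39,17,45,28] [104,54,19,17] [105,60] [114] [107] [144].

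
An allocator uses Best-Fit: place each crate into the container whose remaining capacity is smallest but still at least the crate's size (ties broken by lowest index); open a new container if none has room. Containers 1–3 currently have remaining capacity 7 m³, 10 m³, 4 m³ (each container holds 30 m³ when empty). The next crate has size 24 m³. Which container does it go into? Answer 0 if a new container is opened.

0

No container has ≥ 24 m³ free, so a new container is opened.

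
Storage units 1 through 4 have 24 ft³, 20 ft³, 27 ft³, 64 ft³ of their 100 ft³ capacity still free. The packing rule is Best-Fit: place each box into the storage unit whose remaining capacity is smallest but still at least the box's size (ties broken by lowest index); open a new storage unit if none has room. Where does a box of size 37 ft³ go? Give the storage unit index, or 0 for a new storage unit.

Storage units with room: storage unit 4 (64 ft³).
Tightest fit is storage unit 4 with 64 ft³ free.

4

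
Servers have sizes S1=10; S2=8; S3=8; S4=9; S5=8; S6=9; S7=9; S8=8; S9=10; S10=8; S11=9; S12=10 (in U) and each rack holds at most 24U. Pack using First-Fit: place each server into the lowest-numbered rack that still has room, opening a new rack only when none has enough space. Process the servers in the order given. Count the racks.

S1 (10U) → rack 1 (remaining 14U)
S2 (8U) → rack 1 (remaining 6U)
S3 (8U) → rack 2 (remaining 16U)
S4 (9U) → rack 2 (remaining 7U)
S5 (8U) → rack 3 (remaining 16U)
S6 (9U) → rack 3 (remaining 7U)
S7 (9U) → rack 4 (remaining 15U)
S8 (8U) → rack 4 (remaining 7U)
S9 (10U) → rack 5 (remaining 14U)
S10 (8U) → rack 5 (remaining 6U)
S11 (9U) → rack 6 (remaining 15U)
S12 (10U) → rack 6 (remaining 5U)

6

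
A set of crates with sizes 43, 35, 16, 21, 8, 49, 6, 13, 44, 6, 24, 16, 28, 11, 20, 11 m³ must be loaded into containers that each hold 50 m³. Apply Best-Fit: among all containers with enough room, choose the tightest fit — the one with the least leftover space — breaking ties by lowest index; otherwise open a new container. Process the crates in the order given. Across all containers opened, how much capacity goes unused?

49

Put 43 m³ in container 1; 7 m³ remain.
Put 35 m³ in container 2; 15 m³ remain.
Put 16 m³ in container 3; 34 m³ remain.
Put 21 m³ in container 3; 13 m³ remain.
Put 8 m³ in container 3; 5 m³ remain.
Put 49 m³ in container 4; 1 m³ remain.
Put 6 m³ in container 1; 1 m³ remain.
Put 13 m³ in container 2; 2 m³ remain.
Put 44 m³ in container 5; 6 m³ remain.
Put 6 m³ in container 5; 0 m³ remain.
Put 24 m³ in container 6; 26 m³ remain.
Put 16 m³ in container 6; 10 m³ remain.
Put 28 m³ in container 7; 22 m³ remain.
Put 11 m³ in container 7; 11 m³ remain.
Put 20 m³ in container 8; 30 m³ remain.
Put 11 m³ in container 7; 0 m³ remain.
8 containers × 50 m³ = 400 m³; used 351 m³; unused 49 m³.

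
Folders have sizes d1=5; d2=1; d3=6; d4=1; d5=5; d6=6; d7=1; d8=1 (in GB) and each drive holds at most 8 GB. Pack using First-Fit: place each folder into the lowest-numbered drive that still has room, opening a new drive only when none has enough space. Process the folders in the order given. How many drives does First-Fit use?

Put d1 (5 GB) in drive 1; 3 GB remain.
Put d2 (1 GB) in drive 1; 2 GB remain.
Put d3 (6 GB) in drive 2; 2 GB remain.
Put d4 (1 GB) in drive 1; 1 GB remain.
Put d5 (5 GB) in drive 3; 3 GB remain.
Put d6 (6 GB) in drive 4; 2 GB remain.
Put d7 (1 GB) in drive 1; 0 GB remain.
Put d8 (1 GB) in drive 2; 1 GB remain.
Final drives: [5,1,1,1] [6,1] [5] [6].

4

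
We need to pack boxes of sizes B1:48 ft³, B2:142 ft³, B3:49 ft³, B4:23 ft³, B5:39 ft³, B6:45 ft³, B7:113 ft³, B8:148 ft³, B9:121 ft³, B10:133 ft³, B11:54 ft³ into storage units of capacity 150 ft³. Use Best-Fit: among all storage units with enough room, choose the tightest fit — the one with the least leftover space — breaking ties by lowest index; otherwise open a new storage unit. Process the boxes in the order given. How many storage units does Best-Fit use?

B1 (48 ft³) → storage unit 1 (remaining 102 ft³)
B2 (142 ft³) → storage unit 2 (remaining 8 ft³)
B3 (49 ft³) → storage unit 1 (remaining 53 ft³)
B4 (23 ft³) → storage unit 1 (remaining 30 ft³)
B5 (39 ft³) → storage unit 3 (remaining 111 ft³)
B6 (45 ft³) → storage unit 3 (remaining 66 ft³)
B7 (113 ft³) → storage unit 4 (remaining 37 ft³)
B8 (148 ft³) → storage unit 5 (remaining 2 ft³)
B9 (121 ft³) → storage unit 6 (remaining 29 ft³)
B10 (133 ft³) → storage unit 7 (remaining 17 ft³)
B11 (54 ft³) → storage unit 3 (remaining 12 ft³)
Final storage units: [48,49,23] [142] [39,45,54] [113] [148] [121] [133].

7 storage units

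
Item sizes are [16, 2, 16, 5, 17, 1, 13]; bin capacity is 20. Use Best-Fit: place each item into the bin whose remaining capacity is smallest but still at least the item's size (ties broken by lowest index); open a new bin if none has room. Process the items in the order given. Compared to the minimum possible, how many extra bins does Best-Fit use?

Best-Fit: [16,2,1] [16] [5,13] [17] → 4 bins.
Total size 70; any packing needs at least ⌈70/20⌉ = 4 bins.
So 4 is already optimal.

0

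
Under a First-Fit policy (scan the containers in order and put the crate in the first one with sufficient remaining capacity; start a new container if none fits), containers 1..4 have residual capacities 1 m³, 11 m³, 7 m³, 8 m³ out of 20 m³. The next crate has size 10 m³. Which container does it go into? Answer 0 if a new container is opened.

2

Containers with room: container 2 (11 m³).
The first with room is container 2.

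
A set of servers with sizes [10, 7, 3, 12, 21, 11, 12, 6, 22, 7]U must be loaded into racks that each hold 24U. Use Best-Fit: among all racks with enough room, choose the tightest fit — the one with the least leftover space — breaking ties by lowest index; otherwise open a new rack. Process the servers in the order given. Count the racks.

rack 1: place 10U, 14U left
rack 1: place 7U, 7U left
rack 1: place 3U, 4U left
rack 2: place 12U, 12U left
rack 3: place 21U, 3U left
rack 2: place 11U, 1U left
rack 4: place 12U, 12U left
rack 4: place 6U, 6U left
rack 5: place 22U, 2U left
rack 6: place 7U, 17U left
Final racks: [10,7,3] [12,11] [21] [12,6] [22] [7].

6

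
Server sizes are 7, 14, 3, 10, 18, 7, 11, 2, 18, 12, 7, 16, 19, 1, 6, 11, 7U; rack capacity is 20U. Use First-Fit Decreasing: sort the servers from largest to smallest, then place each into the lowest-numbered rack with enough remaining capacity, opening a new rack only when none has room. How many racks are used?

9

Sorted descending: 19, 18, 18, 16, 14, 12, 11, 11, 10, 7, 7, 7, 7, 6, 3, 2, 1.
rack 1: place 19U, 1U left
rack 2: place 18U, 2U left
rack 3: place 18U, 2U left
rack 4: place 16U, 4U left
rack 5: place 14U, 6U left
rack 6: place 12U, 8U left
rack 7: place 11U, 9U left
rack 8: place 11U, 9U left
rack 9: place 10U, 10U left
rack 6: place 7U, 1U left
rack 7: place 7U, 2U left
rack 8: place 7U, 2U left
rack 9: place 7U, 3U left
rack 5: place 6U, 0U left
rack 4: place 3U, 1U left
rack 2: place 2U, 0U left
rack 1: place 1U, 0U left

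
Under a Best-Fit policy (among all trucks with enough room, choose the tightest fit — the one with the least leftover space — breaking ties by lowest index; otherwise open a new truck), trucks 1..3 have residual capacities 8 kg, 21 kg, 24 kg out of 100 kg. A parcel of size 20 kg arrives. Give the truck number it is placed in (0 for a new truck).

Trucks with room: truck 2 (21 kg), truck 3 (24 kg).
Tightest fit is truck 2 with 21 kg free.

2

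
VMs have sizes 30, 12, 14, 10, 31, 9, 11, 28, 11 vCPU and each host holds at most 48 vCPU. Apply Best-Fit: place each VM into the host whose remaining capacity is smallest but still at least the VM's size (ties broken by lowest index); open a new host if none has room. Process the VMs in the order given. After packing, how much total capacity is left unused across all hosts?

host 1: place 30 vCPU, 18 vCPU left
host 1: place 12 vCPU, 6 vCPU left
host 2: place 14 vCPU, 34 vCPU left
host 2: place 10 vCPU, 24 vCPU left
host 3: place 31 vCPU, 17 vCPU left
host 3: place 9 vCPU, 8 vCPU left
host 2: place 11 vCPU, 13 vCPU left
host 4: place 28 vCPU, 20 vCPU left
host 2: place 11 vCPU, 2 vCPU left
4 hosts × 48 vCPU = 192 vCPU; used 156 vCPU; unused 36 vCPU.

36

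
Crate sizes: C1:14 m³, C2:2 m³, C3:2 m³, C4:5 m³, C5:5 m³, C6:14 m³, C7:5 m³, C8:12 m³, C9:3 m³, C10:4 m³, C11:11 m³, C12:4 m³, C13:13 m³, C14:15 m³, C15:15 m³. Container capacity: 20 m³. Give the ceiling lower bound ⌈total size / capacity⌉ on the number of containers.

7

Total size = 14 + 2 + 2 + 5 + 5 + 14 + 5 + 12 + 3 + 4 + 11 + 4 + 13 + 15 + 15 = 124 m³.
⌈124 / 20⌉ = 7.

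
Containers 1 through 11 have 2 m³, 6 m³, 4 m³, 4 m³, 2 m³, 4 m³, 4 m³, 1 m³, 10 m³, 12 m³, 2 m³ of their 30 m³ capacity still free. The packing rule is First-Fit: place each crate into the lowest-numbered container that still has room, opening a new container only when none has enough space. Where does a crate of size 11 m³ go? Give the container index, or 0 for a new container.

Containers with room: container 10 (12 m³).
The first with room is container 10.

10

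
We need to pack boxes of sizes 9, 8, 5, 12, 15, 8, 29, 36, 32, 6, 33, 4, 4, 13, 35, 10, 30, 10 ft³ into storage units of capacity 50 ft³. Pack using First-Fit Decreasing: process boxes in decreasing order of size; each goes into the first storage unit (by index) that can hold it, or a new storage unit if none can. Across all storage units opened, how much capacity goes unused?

Sorted descending: 36, 35, 33, 32, 30, 29, 15, 13, 12, 10, 10, 9, 8, 8, 6, 5, 4, 4.
Put 36 ft³ in storage unit 1; 14 ft³ remain.
Put 35 ft³ in storage unit 2; 15 ft³ remain.
Put 33 ft³ in storage unit 3; 17 ft³ remain.
Put 32 ft³ in storage unit 4; 18 ft³ remain.
Put 30 ft³ in storage unit 5; 20 ft³ remain.
Put 29 ft³ in storage unit 6; 21 ft³ remain.
Put 15 ft³ in storage unit 2; 0 ft³ remain.
Put 13 ft³ in storage unit 1; 1 ft³ remain.
Put 12 ft³ in storage unit 3; 5 ft³ remain.
Put 10 ft³ in storage unit 4; 8 ft³ remain.
Put 10 ft³ in storage unit 5; 10 ft³ remain.
Put 9 ft³ in storage unit 5; 1 ft³ remain.
Put 8 ft³ in storage unit 4; 0 ft³ remain.
Put 8 ft³ in storage unit 6; 13 ft³ remain.
Put 6 ft³ in storage unit 6; 7 ft³ remain.
Put 5 ft³ in storage unit 3; 0 ft³ remain.
Put 4 ft³ in storage unit 6; 3 ft³ remain.
Put 4 ft³ in storage unit 7; 46 ft³ remain.
7 storage units × 50 ft³ = 350 ft³; used 299 ft³; unused 51 ft³.

51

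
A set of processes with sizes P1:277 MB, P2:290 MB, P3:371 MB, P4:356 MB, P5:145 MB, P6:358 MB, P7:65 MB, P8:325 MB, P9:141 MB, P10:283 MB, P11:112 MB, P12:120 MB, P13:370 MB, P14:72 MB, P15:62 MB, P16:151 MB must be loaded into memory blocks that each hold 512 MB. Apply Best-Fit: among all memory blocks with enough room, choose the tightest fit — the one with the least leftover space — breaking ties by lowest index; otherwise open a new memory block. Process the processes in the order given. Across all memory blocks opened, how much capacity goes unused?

P1 (277 MB) → memory block 1 (remaining 235 MB)
P2 (290 MB) → memory block 2 (remaining 222 MB)
P3 (371 MB) → memory block 3 (remaining 141 MB)
P4 (356 MB) → memory block 4 (remaining 156 MB)
P5 (145 MB) → memory block 4 (remaining 11 MB)
P6 (358 MB) → memory block 5 (remaining 154 MB)
P7 (65 MB) → memory block 3 (remaining 76 MB)
P8 (325 MB) → memory block 6 (remaining 187 MB)
P9 (141 MB) → memory block 5 (remaining 13 MB)
P10 (283 MB) → memory block 7 (remaining 229 MB)
P11 (112 MB) → memory block 6 (remaining 75 MB)
P12 (120 MB) → memory block 2 (remaining 102 MB)
P13 (370 MB) → memory block 8 (remaining 142 MB)
P14 (72 MB) → memory block 6 (remaining 3 MB)
P15 (62 MB) → memory block 3 (remaining 14 MB)
P16 (151 MB) → memory block 7 (remaining 78 MB)
8 memory blocks × 512 MB = 4096 MB; used 3498 MB; unused 598 MB.

598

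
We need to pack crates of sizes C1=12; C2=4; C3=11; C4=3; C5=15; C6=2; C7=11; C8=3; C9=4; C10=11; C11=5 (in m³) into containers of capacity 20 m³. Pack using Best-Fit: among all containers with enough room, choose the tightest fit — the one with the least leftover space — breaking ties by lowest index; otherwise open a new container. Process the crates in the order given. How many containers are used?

Put C1 (12 m³) in container 1; 8 m³ remain.
Put C2 (4 m³) in container 1; 4 m³ remain.
Put C3 (11 m³) in container 2; 9 m³ remain.
Put C4 (3 m³) in container 1; 1 m³ remain.
Put C5 (15 m³) in container 3; 5 m³ remain.
Put C6 (2 m³) in container 3; 3 m³ remain.
Put C7 (11 m³) in container 4; 9 m³ remain.
Put C8 (3 m³) in container 3; 0 m³ remain.
Put C9 (4 m³) in container 2; 5 m³ remain.
Put C10 (11 m³) in container 5; 9 m³ remain.
Put C11 (5 m³) in container 2; 0 m³ remain.
Final containers: [12,4,3] [11,4,5] [15,2,3] [11] [11].

5 containers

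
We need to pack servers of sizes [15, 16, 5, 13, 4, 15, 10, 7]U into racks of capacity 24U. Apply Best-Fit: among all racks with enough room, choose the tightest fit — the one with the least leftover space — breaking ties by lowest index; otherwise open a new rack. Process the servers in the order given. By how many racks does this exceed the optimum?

Best-Fit: [15,4] [16,5] [13,10] [15,7] → 4 racks.
Total size 85U; any packing needs at least ⌈85/24⌉ = 4 racks.
So 4 is already optimal.

0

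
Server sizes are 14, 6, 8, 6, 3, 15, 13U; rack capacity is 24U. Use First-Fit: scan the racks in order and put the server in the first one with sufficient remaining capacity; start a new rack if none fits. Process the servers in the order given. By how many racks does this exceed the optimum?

1

First-Fit: [14,6,3] [8,6] [15] [13] → 4 racks.
Total size 65U; any packing needs at least ⌈65/24⌉ = 3 racks.
An optimal packing achieves that bound: [15,8] [14,6,3] [13,6] → 3 racks.
Excess: 4 − 3 = 1.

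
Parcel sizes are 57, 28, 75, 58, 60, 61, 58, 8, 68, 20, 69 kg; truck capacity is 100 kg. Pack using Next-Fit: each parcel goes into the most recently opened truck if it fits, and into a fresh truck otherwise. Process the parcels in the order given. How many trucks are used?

57 kg → truck 1 (remaining 43 kg)
28 kg → truck 1 (remaining 15 kg)
75 kg → truck 2 (remaining 25 kg)
58 kg → truck 3 (remaining 42 kg)
60 kg → truck 4 (remaining 40 kg)
61 kg → truck 5 (remaining 39 kg)
58 kg → truck 6 (remaining 42 kg)
8 kg → truck 6 (remaining 34 kg)
68 kg → truck 7 (remaining 32 kg)
20 kg → truck 7 (remaining 12 kg)
69 kg → truck 8 (remaining 31 kg)
Final trucks: [57,28] [75] [58] [60] [61] [58,8] [68,20] [69].

8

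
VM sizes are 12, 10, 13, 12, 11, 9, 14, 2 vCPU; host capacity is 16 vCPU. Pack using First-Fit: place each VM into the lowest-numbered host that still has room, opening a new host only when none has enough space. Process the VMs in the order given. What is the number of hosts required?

7

host 1: place 12 vCPU, 4 vCPU left
host 2: place 10 vCPU, 6 vCPU left
host 3: place 13 vCPU, 3 vCPU left
host 4: place 12 vCPU, 4 vCPU left
host 5: place 11 vCPU, 5 vCPU left
host 6: place 9 vCPU, 7 vCPU left
host 7: place 14 vCPU, 2 vCPU left
host 1: place 2 vCPU, 2 vCPU left
Final hosts: [12,2] [10] [13] [12] [11] [9] [14].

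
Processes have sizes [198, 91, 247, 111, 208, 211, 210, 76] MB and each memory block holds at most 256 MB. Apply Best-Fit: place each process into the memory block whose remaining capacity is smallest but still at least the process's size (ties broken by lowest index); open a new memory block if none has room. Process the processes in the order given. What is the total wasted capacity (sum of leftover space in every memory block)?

198 MB → memory block 1 (remaining 58 MB)
91 MB → memory block 2 (remaining 165 MB)
247 MB → memory block 3 (remaining 9 MB)
111 MB → memory block 2 (remaining 54 MB)
208 MB → memory block 4 (remaining 48 MB)
211 MB → memory block 5 (remaining 45 MB)
210 MB → memory block 6 (remaining 46 MB)
76 MB → memory block 7 (remaining 180 MB)
7 memory blocks × 256 MB = 1792 MB; used 1352 MB; unused 440 MB.

440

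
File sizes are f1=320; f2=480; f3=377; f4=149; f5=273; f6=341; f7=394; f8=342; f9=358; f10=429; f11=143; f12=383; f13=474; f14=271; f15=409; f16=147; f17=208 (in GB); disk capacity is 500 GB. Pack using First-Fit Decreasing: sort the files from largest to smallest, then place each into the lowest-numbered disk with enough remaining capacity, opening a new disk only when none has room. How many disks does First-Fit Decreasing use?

13 disks

Sorted descending: 480, 474, 429, 409, 394, 383, 377, 358, 342, 341, 320, 273, 271, 208, 149, 147, 143.
disk 1: place 480 GB, 20 GB left
disk 2: place 474 GB, 26 GB left
disk 3: place 429 GB, 71 GB left
disk 4: place 409 GB, 91 GB left
disk 5: place 394 GB, 106 GB left
disk 6: place 383 GB, 117 GB left
disk 7: place 377 GB, 123 GB left
disk 8: place 358 GB, 142 GB left
disk 9: place 342 GB, 158 GB left
disk 10: place 341 GB, 159 GB left
disk 11: place 320 GB, 180 GB left
disk 12: place 273 GB, 227 GB left
disk 13: place 271 GB, 229 GB left
disk 12: place 208 GB, 19 GB left
disk 9: place 149 GB, 9 GB left
disk 10: place 147 GB, 12 GB left
disk 11: place 143 GB, 37 GB left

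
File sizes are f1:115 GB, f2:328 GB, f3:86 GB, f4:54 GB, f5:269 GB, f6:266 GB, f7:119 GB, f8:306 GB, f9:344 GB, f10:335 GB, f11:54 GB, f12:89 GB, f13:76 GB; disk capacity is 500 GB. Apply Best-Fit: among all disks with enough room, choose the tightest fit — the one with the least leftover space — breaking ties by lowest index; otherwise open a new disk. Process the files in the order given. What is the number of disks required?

6

Put f1 (115 GB) in disk 1; 385 GB remain.
Put f2 (328 GB) in disk 1; 57 GB remain.
Put f3 (86 GB) in disk 2; 414 GB remain.
Put f4 (54 GB) in disk 1; 3 GB remain.
Put f5 (269 GB) in disk 2; 145 GB remain.
Put f6 (266 GB) in disk 3; 234 GB remain.
Put f7 (119 GB) in disk 2; 26 GB remain.
Put f8 (306 GB) in disk 4; 194 GB remain.
Put f9 (344 GB) in disk 5; 156 GB remain.
Put f10 (335 GB) in disk 6; 165 GB remain.
Put f11 (54 GB) in disk 5; 102 GB remain.
Put f12 (89 GB) in disk 5; 13 GB remain.
Put f13 (76 GB) in disk 6; 89 GB remain.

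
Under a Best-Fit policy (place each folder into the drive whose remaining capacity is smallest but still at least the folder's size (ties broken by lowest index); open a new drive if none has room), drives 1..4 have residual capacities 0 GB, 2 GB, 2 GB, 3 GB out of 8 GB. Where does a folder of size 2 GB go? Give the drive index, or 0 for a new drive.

Drives with room: drive 2 (2 GB), drive 3 (2 GB), drive 4 (3 GB).
Tightest fit is drive 2 with 2 GB free.

2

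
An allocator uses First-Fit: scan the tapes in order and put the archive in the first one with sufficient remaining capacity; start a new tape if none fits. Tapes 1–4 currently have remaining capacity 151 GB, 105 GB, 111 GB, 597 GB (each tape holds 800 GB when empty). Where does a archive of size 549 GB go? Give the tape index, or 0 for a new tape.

Tapes with room: tape 4 (597 GB).
The first with room is tape 4.

4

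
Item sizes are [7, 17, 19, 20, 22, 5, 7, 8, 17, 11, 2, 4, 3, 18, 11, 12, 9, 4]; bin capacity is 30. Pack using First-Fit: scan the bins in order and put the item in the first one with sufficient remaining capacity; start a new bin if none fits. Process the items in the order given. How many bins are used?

bin 1: place 7, 23 left
bin 1: place 17, 6 left
bin 2: place 19, 11 left
bin 3: place 20, 10 left
bin 4: place 22, 8 left
bin 1: place 5, 1 left
bin 2: place 7, 4 left
bin 3: place 8, 2 left
bin 5: place 17, 13 left
bin 5: place 11, 2 left
bin 2: place 2, 2 left
bin 4: place 4, 4 left
bin 4: place 3, 1 left
bin 6: place 18, 12 left
bin 6: place 11, 1 left
bin 7: place 12, 18 left
bin 7: place 9, 9 left
bin 7: place 4, 5 left

7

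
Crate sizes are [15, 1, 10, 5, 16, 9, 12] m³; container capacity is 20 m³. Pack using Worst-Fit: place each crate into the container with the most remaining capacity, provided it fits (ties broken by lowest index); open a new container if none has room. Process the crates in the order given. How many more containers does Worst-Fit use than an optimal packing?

1

Worst-Fit: [15,1] [10,5] [16] [9] [12] → 5 containers.
Total size 68 m³; any packing needs at least ⌈68/20⌉ = 4 containers.
An optimal packing achieves that bound: [16,1] [15,5] [12] [10,9] → 4 containers.
Excess: 5 − 4 = 1.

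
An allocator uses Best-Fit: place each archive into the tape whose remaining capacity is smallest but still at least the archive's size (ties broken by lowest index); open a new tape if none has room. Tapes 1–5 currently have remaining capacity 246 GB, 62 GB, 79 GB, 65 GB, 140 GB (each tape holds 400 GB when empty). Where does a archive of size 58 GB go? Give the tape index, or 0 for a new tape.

2

Tapes with room: tape 1 (246 GB), tape 2 (62 GB), tape 3 (79 GB), tape 4 (65 GB), tape 5 (140 GB).
Tightest fit is tape 2 with 62 GB free.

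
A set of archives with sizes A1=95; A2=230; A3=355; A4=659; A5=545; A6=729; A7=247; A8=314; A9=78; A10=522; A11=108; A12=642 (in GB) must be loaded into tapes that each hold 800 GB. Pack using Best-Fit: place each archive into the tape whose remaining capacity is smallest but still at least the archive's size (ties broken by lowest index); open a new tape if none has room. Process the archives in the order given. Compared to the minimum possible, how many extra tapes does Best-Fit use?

Best-Fit: [95,230,355,78] [659,108] [545,247] [729] [314] [522] [642] → 7 tapes.
Total size 4524 GB; any packing needs at least ⌈4524/800⌉ = 6 tapes.
An optimal packing achieves that bound: [729] [659,108] [642,95] [545,247] [522,230] [355,314,78] → 6 tapes.
Excess: 7 − 6 = 1.

1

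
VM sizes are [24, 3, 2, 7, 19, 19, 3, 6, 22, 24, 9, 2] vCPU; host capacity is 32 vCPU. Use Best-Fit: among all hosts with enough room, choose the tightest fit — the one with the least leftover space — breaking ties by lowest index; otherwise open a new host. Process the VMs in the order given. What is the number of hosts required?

5 hosts

host 1: place 24 vCPU, 8 vCPU left
host 1: place 3 vCPU, 5 vCPU left
host 1: place 2 vCPU, 3 vCPU left
host 2: place 7 vCPU, 25 vCPU left
host 2: place 19 vCPU, 6 vCPU left
host 3: place 19 vCPU, 13 vCPU left
host 1: place 3 vCPU, 0 vCPU left
host 2: place 6 vCPU, 0 vCPU left
host 4: place 22 vCPU, 10 vCPU left
host 5: place 24 vCPU, 8 vCPU left
host 4: place 9 vCPU, 1 vCPU left
host 5: place 2 vCPU, 6 vCPU left
Final hosts: [24,3,2,3] [7,19,6] [19] [22,9] [24,2].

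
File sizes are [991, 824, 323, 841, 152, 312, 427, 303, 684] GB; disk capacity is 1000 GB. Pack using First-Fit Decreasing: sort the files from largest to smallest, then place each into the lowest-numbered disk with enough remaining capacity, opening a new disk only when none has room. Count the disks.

6

Sorted descending: 991, 841, 824, 684, 427, 323, 312, 303, 152.
Put 991 GB in disk 1; 9 GB remain.
Put 841 GB in disk 2; 159 GB remain.
Put 824 GB in disk 3; 176 GB remain.
Put 684 GB in disk 4; 316 GB remain.
Put 427 GB in disk 5; 573 GB remain.
Put 323 GB in disk 5; 250 GB remain.
Put 312 GB in disk 4; 4 GB remain.
Put 303 GB in disk 6; 697 GB remain.
Put 152 GB in disk 2; 7 GB remain.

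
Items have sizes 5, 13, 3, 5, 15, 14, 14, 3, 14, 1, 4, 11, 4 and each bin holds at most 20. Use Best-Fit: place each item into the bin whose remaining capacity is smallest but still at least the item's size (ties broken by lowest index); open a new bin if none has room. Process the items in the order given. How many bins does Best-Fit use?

bin 1: place 5, 15 left
bin 1: place 13, 2 left
bin 2: place 3, 17 left
bin 2: place 5, 12 left
bin 3: place 15, 5 left
bin 4: place 14, 6 left
bin 5: place 14, 6 left
bin 3: place 3, 2 left
bin 6: place 14, 6 left
bin 1: place 1, 1 left
bin 4: place 4, 2 left
bin 2: place 11, 1 left
bin 5: place 4, 2 left
Final bins: [5,13,1] [3,5,11] [15,3] [14,4] [14,4] [14].

6 bins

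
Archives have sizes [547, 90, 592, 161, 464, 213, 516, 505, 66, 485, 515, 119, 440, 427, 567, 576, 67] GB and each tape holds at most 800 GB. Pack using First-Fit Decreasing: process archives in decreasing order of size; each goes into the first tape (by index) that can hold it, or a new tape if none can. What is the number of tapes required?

11

Sorted descending: 592, 576, 567, 547, 516, 515, 505, 485, 464, 440, 427, 213, 161, 119, 90, 67, 66.
592 GB → tape 1 (remaining 208 GB)
576 GB → tape 2 (remaining 224 GB)
567 GB → tape 3 (remaining 233 GB)
547 GB → tape 4 (remaining 253 GB)
516 GB → tape 5 (remaining 284 GB)
515 GB → tape 6 (remaining 285 GB)
505 GB → tape 7 (remaining 295 GB)
485 GB → tape 8 (remaining 315 GB)
464 GB → tape 9 (remaining 336 GB)
440 GB → tape 10 (remaining 360 GB)
427 GB → tape 11 (remaining 373 GB)
213 GB → tape 2 (remaining 11 GB)
161 GB → tape 1 (remaining 47 GB)
119 GB → tape 3 (remaining 114 GB)
90 GB → tape 3 (remaining 24 GB)
67 GB → tape 4 (remaining 186 GB)
66 GB → tape 4 (remaining 120 GB)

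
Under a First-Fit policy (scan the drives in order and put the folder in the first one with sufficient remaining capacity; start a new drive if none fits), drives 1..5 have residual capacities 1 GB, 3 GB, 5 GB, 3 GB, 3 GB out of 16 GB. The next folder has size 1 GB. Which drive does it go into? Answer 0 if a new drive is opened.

1

Drives with room: drive 1 (1 GB), drive 2 (3 GB), drive 3 (5 GB), drive 4 (3 GB), drive 5 (3 GB).
The first with room is drive 1.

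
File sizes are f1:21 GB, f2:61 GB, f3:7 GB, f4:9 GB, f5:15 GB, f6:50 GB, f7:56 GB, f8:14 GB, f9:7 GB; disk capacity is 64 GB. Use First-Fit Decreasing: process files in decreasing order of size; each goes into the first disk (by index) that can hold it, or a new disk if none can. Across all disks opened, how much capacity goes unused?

Sorted descending: 61, 56, 50, 21, 15, 14, 9, 7, 7.
disk 1: place 61 GB, 3 GB left
disk 2: place 56 GB, 8 GB left
disk 3: place 50 GB, 14 GB left
disk 4: place 21 GB, 43 GB left
disk 4: place 15 GB, 28 GB left
disk 3: place 14 GB, 0 GB left
disk 4: place 9 GB, 19 GB left
disk 2: place 7 GB, 1 GB left
disk 4: place 7 GB, 12 GB left
4 disks × 64 GB = 256 GB; used 240 GB; unused 16 GB.

16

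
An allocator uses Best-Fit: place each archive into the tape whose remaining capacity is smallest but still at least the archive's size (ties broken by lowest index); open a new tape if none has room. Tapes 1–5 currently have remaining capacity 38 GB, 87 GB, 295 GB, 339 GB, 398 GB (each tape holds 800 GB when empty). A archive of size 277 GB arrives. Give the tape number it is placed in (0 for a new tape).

Tapes with room: tape 3 (295 GB), tape 4 (339 GB), tape 5 (398 GB).
Tightest fit is tape 3 with 295 GB free.

3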